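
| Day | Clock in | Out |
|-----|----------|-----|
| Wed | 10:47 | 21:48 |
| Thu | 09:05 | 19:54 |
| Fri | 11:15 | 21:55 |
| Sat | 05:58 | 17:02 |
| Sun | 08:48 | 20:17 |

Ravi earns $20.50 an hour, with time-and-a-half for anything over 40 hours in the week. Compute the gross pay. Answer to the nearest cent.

Wed: 10:47–21:48 = 11 h 1 min
Thu: 09:05–19:54 = 10 h 49 min
Fri: 11:15–21:55 = 10 h 40 min
Sat: 05:58–17:02 = 11 h 4 min
Sun: 08:48–20:17 = 11 h 29 min
Total worked: 55 h 3 min = 3303 min.
Regular 40 h 0 min = 2400 min at $20.50/h; overtime 15 h 3 min = 903 min at $30.75/h.
Pay = (2400 × $20.50 + 903 × $30.75) ÷ 60 = $1282.79.

$1282.79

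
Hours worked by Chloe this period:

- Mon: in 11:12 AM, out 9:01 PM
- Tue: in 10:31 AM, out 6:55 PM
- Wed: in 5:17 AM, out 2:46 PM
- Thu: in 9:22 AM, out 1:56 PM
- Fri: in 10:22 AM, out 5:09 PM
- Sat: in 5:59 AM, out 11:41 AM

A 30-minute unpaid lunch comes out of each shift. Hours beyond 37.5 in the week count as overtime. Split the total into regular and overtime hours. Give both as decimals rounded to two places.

Regular 37.50 hours, overtime 4.25 hours

Mon: 11:12 AM–9:01 PM = 9 h 49 min; less 30 min break → 9 h 19 min
Tue: 10:31 AM–6:55 PM = 8 h 24 min; less 30 min break → 7 h 54 min
Wed: 5:17 AM–2:46 PM = 9 h 29 min; less 30 min break → 8 h 59 min
Thu: 9:22 AM–1:56 PM = 4 h 34 min; less 30 min break → 4 h 4 min
Fri: 10:22 AM–5:09 PM = 6 h 47 min; less 30 min break → 6 h 17 min
Sat: 5:59 AM–11:41 AM = 5 h 42 min; less 30 min break → 5 h 12 min
Total worked: 41 h 45 min = 41.75 h.
Threshold 37.5 h → overtime 4 h 15 min, regular 37 h 30 min.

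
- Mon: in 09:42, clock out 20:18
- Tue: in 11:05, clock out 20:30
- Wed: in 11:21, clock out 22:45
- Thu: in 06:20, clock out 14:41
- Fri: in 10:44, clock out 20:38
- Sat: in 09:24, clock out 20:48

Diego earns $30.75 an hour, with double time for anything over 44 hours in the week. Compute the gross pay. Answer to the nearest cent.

Mon: 09:42–20:18 = 10 h 36 min
Tue: 11:05–20:30 = 9 h 25 min
Wed: 11:21–22:45 = 11 h 24 min
Thu: 06:20–14:41 = 8 h 21 min
Fri: 10:44–20:38 = 9 h 54 min
Sat: 09:24–20:48 = 11 h 24 min
Total worked: 61 h 4 min = 3664 min.
Regular 44 h 0 min = 2640 min at $30.75/h; overtime 17 h 4 min = 1024 min at $61.50/h.
Pay = (2640 × $30.75 + 1024 × $61.50) ÷ 60 = $2402.60.

$2402.60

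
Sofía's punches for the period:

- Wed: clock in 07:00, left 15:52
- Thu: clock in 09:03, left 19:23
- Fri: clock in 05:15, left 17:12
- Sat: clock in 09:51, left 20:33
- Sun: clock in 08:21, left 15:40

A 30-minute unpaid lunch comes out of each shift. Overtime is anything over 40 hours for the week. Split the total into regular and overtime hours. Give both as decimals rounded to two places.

Regular 40.00 hours, overtime 6.67 hours

Wed: 07:00–15:52 = 8 h 52 min; less 30 min break → 8 h 22 min
Thu: 09:03–19:23 = 10 h 20 min; less 30 min break → 9 h 50 min
Fri: 05:15–17:12 = 11 h 57 min; less 30 min break → 11 h 27 min
Sat: 09:51–20:33 = 10 h 42 min; less 30 min break → 10 h 12 min
Sun: 08:21–15:40 = 7 h 19 min; less 30 min break → 6 h 49 min
Total worked: 46 h 40 min = 46.67 h.
Threshold 40 h → overtime 6 h 40 min, regular 40 h 0 min.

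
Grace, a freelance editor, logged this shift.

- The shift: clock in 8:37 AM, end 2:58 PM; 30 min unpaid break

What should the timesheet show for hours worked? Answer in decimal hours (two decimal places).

The shift: 8:37 AM–2:58 PM = 6 h 21 min; less 30 min break → 5 h 51 min

5.85 hours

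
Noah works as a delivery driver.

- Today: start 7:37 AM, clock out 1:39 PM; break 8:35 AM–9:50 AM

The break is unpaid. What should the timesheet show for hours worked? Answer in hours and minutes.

Today: 7:37 AM–1:39 PM = 6 h 2 min; less 75 min break → 4 h 47 min

4 h 47 min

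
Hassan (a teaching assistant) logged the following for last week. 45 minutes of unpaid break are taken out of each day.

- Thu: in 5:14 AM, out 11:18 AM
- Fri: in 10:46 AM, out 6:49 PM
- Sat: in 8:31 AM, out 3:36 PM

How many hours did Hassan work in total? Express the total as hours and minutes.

Thu: 5:14 AM–11:18 AM = 6 h 4 min; less 45 min break → 5 h 19 min
Fri: 10:46 AM–6:49 PM = 8 h 3 min; less 45 min break → 7 h 18 min
Sat: 8:31 AM–3:36 PM = 7 h 5 min; less 45 min break → 6 h 20 min
Total: 5 h 19 min + 7 h 18 min + 6 h 20 min = 18 h 57 min.

18 h 57 min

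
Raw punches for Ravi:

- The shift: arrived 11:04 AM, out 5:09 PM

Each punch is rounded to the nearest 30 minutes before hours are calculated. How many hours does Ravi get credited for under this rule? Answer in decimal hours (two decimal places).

The shift: in 11:04 AM→11:00 AM, out 5:09 PM→5:00 PM; 6 h 0 min

6.00 hours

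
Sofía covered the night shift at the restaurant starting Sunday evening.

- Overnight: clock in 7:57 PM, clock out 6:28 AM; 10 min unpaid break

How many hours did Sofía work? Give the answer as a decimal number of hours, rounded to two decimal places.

Overnight: 7:57 PM → midnight = 4 h 3 min; midnight → 6:28 AM = 6 h 28 min; span 10 h 31 min; less 10 min break → 10 h 21 min

10.35 hours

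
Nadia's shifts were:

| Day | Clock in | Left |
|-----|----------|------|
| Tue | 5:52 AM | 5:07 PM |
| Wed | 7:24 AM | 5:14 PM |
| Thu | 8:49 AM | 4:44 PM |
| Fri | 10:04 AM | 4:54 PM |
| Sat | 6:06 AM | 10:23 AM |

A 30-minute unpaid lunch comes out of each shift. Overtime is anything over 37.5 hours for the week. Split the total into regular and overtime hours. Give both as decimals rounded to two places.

Tue: 5:52 AM–5:07 PM = 11 h 15 min; less 30 min break → 10 h 45 min
Wed: 7:24 AM–5:14 PM = 9 h 50 min; less 30 min break → 9 h 20 min
Thu: 8:49 AM–4:44 PM = 7 h 55 min; less 30 min break → 7 h 25 min
Fri: 10:04 AM–4:54 PM = 6 h 50 min; less 30 min break → 6 h 20 min
Sat: 6:06 AM–10:23 AM = 4 h 17 min; less 30 min break → 3 h 47 min
Total worked: 37 h 37 min = 37.62 h.
Threshold 37.5 h → overtime 0 h 7 min, regular 37 h 30 min.

Regular 37.50 hours, overtime 0.12 hours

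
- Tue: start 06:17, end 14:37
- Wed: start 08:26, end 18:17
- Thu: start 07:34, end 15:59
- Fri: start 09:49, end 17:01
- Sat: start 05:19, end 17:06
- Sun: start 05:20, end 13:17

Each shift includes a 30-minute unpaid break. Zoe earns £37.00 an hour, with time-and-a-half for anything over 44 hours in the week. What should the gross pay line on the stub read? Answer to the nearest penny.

£1990.60

Tue: 06:17–14:37 = 8 h 20 min; less 30 min break → 7 h 50 min
Wed: 08:26–18:17 = 9 h 51 min; less 30 min break → 9 h 21 min
Thu: 07:34–15:59 = 8 h 25 min; less 30 min break → 7 h 55 min
Fri: 09:49–17:01 = 7 h 12 min; less 30 min break → 6 h 42 min
Sat: 05:19–17:06 = 11 h 47 min; less 30 min break → 11 h 17 min
Sun: 05:20–13:17 = 7 h 57 min; less 30 min break → 7 h 27 min
Total worked: 50 h 32 min = 3032 min.
Regular 44 h 0 min = 2640 min at £37.00/h; overtime 6 h 32 min = 392 min at £55.50/h.
Pay = (2640 × £37.00 + 392 × £55.50) ÷ 60 = £1990.60.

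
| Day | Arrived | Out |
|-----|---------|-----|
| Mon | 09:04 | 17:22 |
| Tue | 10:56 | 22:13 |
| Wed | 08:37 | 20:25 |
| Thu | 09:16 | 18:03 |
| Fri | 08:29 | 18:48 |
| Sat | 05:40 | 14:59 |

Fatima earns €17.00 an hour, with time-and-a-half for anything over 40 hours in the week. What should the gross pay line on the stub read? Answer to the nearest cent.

Mon: 09:04–17:22 = 8 h 18 min
Tue: 10:56–22:13 = 11 h 17 min
Wed: 08:37–20:25 = 11 h 48 min
Thu: 09:16–18:03 = 8 h 47 min
Fri: 08:29–18:48 = 10 h 19 min
Sat: 05:40–14:59 = 9 h 19 min
Total worked: 59 h 48 min = 3588 min.
Regular 40 h 0 min = 2400 min at €17.00/h; overtime 19 h 48 min = 1188 min at €25.50/h.
Pay = (2400 × €17.00 + 1188 × €25.50) ÷ 60 = €1184.90.

€1184.90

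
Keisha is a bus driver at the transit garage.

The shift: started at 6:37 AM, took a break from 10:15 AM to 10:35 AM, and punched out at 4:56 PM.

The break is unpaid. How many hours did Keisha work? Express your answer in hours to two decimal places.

9.98 hours

The shift: 6:37 AM–4:56 PM = 10 h 19 min; less 20 min break → 9 h 59 min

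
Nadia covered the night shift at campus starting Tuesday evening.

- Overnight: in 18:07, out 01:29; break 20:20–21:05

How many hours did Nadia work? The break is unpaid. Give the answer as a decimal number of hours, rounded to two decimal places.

Overnight: 18:07 → midnight = 5 h 53 min; midnight → 01:29 = 1 h 29 min; span 7 h 22 min; less 45 min break → 6 h 37 min

6.62 hours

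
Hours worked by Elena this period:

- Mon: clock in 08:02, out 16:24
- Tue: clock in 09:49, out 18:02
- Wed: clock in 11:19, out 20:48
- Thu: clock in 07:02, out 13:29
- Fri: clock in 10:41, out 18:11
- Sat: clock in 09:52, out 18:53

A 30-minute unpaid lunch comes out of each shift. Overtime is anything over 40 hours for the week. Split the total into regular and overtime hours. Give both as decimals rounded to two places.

Regular 40.00 hours, overtime 6.03 hours

Mon: 08:02–16:24 = 8 h 22 min; less 30 min break → 7 h 52 min
Tue: 09:49–18:02 = 8 h 13 min; less 30 min break → 7 h 43 min
Wed: 11:19–20:48 = 9 h 29 min; less 30 min break → 8 h 59 min
Thu: 07:02–13:29 = 6 h 27 min; less 30 min break → 5 h 57 min
Fri: 10:41–18:11 = 7 h 30 min; less 30 min break → 7 h 0 min
Sat: 09:52–18:53 = 9 h 1 min; less 30 min break → 8 h 31 min
Total worked: 46 h 2 min = 46.03 h.
Threshold 40 h → overtime 6 h 2 min, regular 40 h 0 min.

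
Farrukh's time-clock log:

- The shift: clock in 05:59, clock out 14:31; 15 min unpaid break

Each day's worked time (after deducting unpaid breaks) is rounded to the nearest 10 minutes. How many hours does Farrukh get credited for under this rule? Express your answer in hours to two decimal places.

8.33 hours

The shift: 05:59–14:31 = 8 h 32 min − 15 min = 8 h 17 min → rounds to 8 h 20 min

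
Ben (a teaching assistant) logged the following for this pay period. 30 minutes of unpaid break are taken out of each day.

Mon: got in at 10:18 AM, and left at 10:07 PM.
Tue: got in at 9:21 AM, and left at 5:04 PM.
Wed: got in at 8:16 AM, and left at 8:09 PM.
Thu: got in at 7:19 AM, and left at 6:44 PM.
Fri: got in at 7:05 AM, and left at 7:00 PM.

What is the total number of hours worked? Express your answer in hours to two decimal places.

52.25 hours

Mon: 10:18 AM–10:07 PM = 11 h 49 min; less 30 min break → 11 h 19 min
Tue: 9:21 AM–5:04 PM = 7 h 43 min; less 30 min break → 7 h 13 min
Wed: 8:16 AM–8:09 PM = 11 h 53 min; less 30 min break → 11 h 23 min
Thu: 7:19 AM–6:44 PM = 11 h 25 min; less 30 min break → 10 h 55 min
Fri: 7:05 AM–7:00 PM = 11 h 55 min; less 30 min break → 11 h 25 min
Total: 11 h 19 min + 7 h 13 min + 11 h 23 min + 10 h 55 min + 11 h 25 min = 52 h 15 min.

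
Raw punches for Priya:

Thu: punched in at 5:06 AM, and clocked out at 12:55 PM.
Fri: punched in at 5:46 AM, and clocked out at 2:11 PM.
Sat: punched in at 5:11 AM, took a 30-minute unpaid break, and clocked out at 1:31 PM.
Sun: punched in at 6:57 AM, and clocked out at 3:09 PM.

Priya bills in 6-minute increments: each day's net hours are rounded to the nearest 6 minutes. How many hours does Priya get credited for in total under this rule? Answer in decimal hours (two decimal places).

32.20 hours

Thu: 5:06 AM–12:55 PM = 7 h 49 min → rounds to 7 h 48 min
Fri: 5:46 AM–2:11 PM = 8 h 25 min → rounds to 8 h 24 min
Sat: 5:11 AM–1:31 PM = 8 h 20 min − 30 min = 7 h 50 min → rounds to 7 h 48 min
Sun: 6:57 AM–3:09 PM = 8 h 12 min → rounds to 8 h 12 min
Total credited: 32 h 12 min.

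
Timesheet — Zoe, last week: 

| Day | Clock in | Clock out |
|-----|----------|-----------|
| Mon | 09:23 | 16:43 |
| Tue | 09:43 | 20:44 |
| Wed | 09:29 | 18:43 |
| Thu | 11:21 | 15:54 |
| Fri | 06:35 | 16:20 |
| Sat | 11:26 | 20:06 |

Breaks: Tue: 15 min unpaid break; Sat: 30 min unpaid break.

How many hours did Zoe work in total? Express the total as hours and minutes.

Mon: 09:23–16:43 = 7 h 20 min
Tue: 09:43–20:44 = 11 h 1 min; less 15 min break → 10 h 46 min
Wed: 09:29–18:43 = 9 h 14 min
Thu: 11:21–15:54 = 4 h 33 min
Fri: 06:35–16:20 = 9 h 45 min
Sat: 11:26–20:06 = 8 h 40 min; less 30 min break → 8 h 10 min
Total: 7 h 20 min + 10 h 46 min + 9 h 14 min + 4 h 33 min + 9 h 45 min + 8 h 10 min = 49 h 48 min.

49 h 48 min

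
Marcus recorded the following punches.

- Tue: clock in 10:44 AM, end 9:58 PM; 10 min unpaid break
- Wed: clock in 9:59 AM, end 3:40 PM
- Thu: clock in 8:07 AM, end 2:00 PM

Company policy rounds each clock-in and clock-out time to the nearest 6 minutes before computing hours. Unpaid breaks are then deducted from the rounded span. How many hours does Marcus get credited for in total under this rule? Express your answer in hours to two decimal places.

22.73 hours

Tue: in 10:44 AM→10:42 AM, out 9:58 PM→10:00 PM; 11 h 18 min − 10 min = 11 h 8 min
Wed: in 9:59 AM→10:00 AM, out 3:40 PM→3:42 PM; 5 h 42 min
Thu: in 8:07 AM→8:06 AM, out 2:00 PM→2:00 PM; 5 h 54 min
Total credited: 22 h 44 min.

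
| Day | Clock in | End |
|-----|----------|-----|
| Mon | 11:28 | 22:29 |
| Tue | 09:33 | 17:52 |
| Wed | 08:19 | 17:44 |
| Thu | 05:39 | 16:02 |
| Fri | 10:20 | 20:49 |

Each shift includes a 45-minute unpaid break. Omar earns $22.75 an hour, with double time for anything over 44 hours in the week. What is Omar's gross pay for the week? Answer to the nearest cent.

$1085.93

Mon: 11:28–22:29 = 11 h 1 min; less 45 min break → 10 h 16 min
Tue: 09:33–17:52 = 8 h 19 min; less 45 min break → 7 h 34 min
Wed: 08:19–17:44 = 9 h 25 min; less 45 min break → 8 h 40 min
Thu: 05:39–16:02 = 10 h 23 min; less 45 min break → 9 h 38 min
Fri: 10:20–20:49 = 10 h 29 min; less 45 min break → 9 h 44 min
Total worked: 45 h 52 min = 2752 min.
Regular 44 h 0 min = 2640 min at $22.75/h; overtime 1 h 52 min = 112 min at $45.50/h.
Pay = (2640 × $22.75 + 112 × $45.50) ÷ 60 = $1085.93.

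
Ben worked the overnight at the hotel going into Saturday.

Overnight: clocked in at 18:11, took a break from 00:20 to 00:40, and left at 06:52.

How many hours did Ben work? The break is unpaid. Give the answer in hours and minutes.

Overnight: 18:11 → midnight = 5 h 49 min; midnight → 06:52 = 6 h 52 min; span 12 h 41 min; less 20 min break → 12 h 21 min

12 h 21 min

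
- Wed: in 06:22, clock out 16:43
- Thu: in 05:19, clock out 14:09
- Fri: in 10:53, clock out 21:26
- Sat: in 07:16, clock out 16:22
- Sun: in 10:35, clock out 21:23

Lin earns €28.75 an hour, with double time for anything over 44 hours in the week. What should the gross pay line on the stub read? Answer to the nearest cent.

Wed: 06:22–16:43 = 10 h 21 min
Thu: 05:19–14:09 = 8 h 50 min
Fri: 10:53–21:26 = 10 h 33 min
Sat: 07:16–16:22 = 9 h 6 min
Sun: 10:35–21:23 = 10 h 48 min
Total worked: 49 h 38 min = 2978 min.
Regular 44 h 0 min = 2640 min at €28.75/h; overtime 5 h 38 min = 338 min at €57.50/h.
Pay = (2640 × €28.75 + 338 × €57.50) ÷ 60 = €1588.92.

€1588.92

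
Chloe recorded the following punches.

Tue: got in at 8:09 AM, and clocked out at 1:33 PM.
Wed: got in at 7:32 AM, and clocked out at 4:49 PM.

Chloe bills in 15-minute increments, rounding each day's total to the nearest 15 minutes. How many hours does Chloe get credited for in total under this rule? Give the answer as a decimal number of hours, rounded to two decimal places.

14.75 hours

Tue: 8:09 AM–1:33 PM = 5 h 24 min → rounds to 5 h 30 min
Wed: 7:32 AM–4:49 PM = 9 h 17 min → rounds to 9 h 15 min
Total credited: 14 h 45 min.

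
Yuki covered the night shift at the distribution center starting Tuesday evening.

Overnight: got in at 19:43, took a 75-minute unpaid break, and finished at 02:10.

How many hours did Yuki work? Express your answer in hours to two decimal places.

Overnight: 19:43 → midnight = 4 h 17 min; midnight → 02:10 = 2 h 10 min; span 6 h 27 min; less 75 min break → 5 h 12 min

5.20 hours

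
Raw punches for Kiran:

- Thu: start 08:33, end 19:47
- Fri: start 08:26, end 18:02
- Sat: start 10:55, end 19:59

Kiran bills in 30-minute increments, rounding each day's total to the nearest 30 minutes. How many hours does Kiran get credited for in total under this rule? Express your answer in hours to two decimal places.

29.50 hours

Thu: 08:33–19:47 = 11 h 14 min → rounds to 11 h 0 min
Fri: 08:26–18:02 = 9 h 36 min → rounds to 9 h 30 min
Sat: 10:55–19:59 = 9 h 4 min → rounds to 9 h 0 min
Total credited: 29 h 30 min.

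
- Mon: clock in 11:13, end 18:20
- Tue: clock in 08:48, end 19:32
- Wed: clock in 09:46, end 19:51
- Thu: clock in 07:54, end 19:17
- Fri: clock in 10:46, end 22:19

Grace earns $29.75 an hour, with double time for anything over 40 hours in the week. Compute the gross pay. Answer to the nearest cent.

Mon: 11:13–18:20 = 7 h 7 min
Tue: 08:48–19:32 = 10 h 44 min
Wed: 09:46–19:51 = 10 h 5 min
Thu: 07:54–19:17 = 11 h 23 min
Fri: 10:46–22:19 = 11 h 33 min
Total worked: 50 h 52 min = 3052 min.
Regular 40 h 0 min = 2400 min at $29.75/h; overtime 10 h 52 min = 652 min at $59.50/h.
Pay = (2400 × $29.75 + 652 × $59.50) ÷ 60 = $1836.57.

$1836.57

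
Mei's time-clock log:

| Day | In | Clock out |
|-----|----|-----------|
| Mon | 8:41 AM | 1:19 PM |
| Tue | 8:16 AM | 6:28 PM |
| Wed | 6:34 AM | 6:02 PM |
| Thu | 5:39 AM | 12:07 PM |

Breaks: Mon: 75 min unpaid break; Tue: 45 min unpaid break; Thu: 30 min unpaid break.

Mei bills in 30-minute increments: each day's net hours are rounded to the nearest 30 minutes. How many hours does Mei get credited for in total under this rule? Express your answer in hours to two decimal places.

30.50 hours

Mon: 8:41 AM–1:19 PM = 4 h 38 min − 75 min = 3 h 23 min → rounds to 3 h 30 min
Tue: 8:16 AM–6:28 PM = 10 h 12 min − 45 min = 9 h 27 min → rounds to 9 h 30 min
Wed: 6:34 AM–6:02 PM = 11 h 28 min → rounds to 11 h 30 min
Thu: 5:39 AM–12:07 PM = 6 h 28 min − 30 min = 5 h 58 min → rounds to 6 h 0 min
Total credited: 30 h 30 min.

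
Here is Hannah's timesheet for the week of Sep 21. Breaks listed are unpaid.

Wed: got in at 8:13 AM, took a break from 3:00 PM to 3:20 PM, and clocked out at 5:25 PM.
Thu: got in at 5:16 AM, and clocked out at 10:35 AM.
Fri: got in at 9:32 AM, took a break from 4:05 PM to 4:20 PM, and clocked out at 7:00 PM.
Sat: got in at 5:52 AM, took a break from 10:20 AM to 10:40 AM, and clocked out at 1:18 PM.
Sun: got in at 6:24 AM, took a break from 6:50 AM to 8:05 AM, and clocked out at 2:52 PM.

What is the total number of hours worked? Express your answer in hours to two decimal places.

Wed: 8:13 AM–5:25 PM = 9 h 12 min; less 20 min break → 8 h 52 min
Thu: 5:16 AM–10:35 AM = 5 h 19 min
Fri: 9:32 AM–7:00 PM = 9 h 28 min; less 15 min break → 9 h 13 min
Sat: 5:52 AM–1:18 PM = 7 h 26 min; less 20 min break → 7 h 6 min
Sun: 6:24 AM–2:52 PM = 8 h 28 min; less 75 min break → 7 h 13 min
Total: 8 h 52 min + 5 h 19 min + 9 h 13 min + 7 h 6 min + 7 h 13 min = 37 h 43 min.

37.72 hours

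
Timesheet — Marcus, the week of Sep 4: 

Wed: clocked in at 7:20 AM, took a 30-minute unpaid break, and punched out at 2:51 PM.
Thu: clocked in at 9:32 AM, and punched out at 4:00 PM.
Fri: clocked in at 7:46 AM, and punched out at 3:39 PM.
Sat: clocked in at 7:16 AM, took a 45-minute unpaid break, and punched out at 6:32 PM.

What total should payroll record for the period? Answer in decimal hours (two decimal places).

31.88 hours

Wed: 7:20 AM–2:51 PM = 7 h 31 min; less 30 min break → 7 h 1 min
Thu: 9:32 AM–4:00 PM = 6 h 28 min
Fri: 7:46 AM–3:39 PM = 7 h 53 min
Sat: 7:16 AM–6:32 PM = 11 h 16 min; less 45 min break → 10 h 31 min
Total: 7 h 1 min + 6 h 28 min + 7 h 53 min + 10 h 31 min = 31 h 53 min.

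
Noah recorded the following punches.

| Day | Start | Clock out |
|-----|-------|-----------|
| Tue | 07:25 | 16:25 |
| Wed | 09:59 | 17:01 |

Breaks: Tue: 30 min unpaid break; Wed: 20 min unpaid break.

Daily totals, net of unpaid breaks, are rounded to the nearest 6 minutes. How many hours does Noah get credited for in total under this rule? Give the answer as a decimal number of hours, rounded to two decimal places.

15.20 hours

Tue: 07:25–16:25 = 9 h 0 min − 30 min = 8 h 30 min → rounds to 8 h 30 min
Wed: 09:59–17:01 = 7 h 2 min − 20 min = 6 h 42 min → rounds to 6 h 42 min
Total credited: 15 h 12 min.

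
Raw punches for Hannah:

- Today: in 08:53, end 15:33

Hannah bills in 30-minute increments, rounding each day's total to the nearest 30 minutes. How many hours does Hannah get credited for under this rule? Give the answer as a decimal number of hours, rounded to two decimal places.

Today: 08:53–15:33 = 6 h 40 min → rounds to 6 h 30 min

6.50 hours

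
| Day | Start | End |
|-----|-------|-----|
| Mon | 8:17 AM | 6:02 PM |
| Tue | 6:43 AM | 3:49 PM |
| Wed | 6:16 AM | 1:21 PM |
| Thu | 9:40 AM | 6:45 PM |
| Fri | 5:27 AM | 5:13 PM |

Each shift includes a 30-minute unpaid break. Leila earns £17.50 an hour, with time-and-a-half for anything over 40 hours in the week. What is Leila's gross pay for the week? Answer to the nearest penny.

Mon: 8:17 AM–6:02 PM = 9 h 45 min; less 30 min break → 9 h 15 min
Tue: 6:43 AM–3:49 PM = 9 h 6 min; less 30 min break → 8 h 36 min
Wed: 6:16 AM–1:21 PM = 7 h 5 min; less 30 min break → 6 h 35 min
Thu: 9:40 AM–6:45 PM = 9 h 5 min; less 30 min break → 8 h 35 min
Fri: 5:27 AM–5:13 PM = 11 h 46 min; less 30 min break → 11 h 16 min
Total worked: 44 h 17 min = 2657 min.
Regular 40 h 0 min = 2400 min at £17.50/h; overtime 4 h 17 min = 257 min at £26.25/h.
Pay = (2400 × £17.50 + 257 × £26.25) ÷ 60 = £812.44.

£812.44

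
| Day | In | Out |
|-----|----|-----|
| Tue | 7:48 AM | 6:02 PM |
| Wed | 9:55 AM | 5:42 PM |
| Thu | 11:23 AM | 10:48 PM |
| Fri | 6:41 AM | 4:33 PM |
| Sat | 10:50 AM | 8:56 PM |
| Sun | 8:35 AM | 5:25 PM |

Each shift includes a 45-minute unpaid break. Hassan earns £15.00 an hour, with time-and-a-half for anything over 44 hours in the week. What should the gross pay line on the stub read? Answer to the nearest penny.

Tue: 7:48 AM–6:02 PM = 10 h 14 min; less 45 min break → 9 h 29 min
Wed: 9:55 AM–5:42 PM = 7 h 47 min; less 45 min break → 7 h 2 min
Thu: 11:23 AM–10:48 PM = 11 h 25 min; less 45 min break → 10 h 40 min
Fri: 6:41 AM–4:33 PM = 9 h 52 min; less 45 min break → 9 h 7 min
Sat: 10:50 AM–8:56 PM = 10 h 6 min; less 45 min break → 9 h 21 min
Sun: 8:35 AM–5:25 PM = 8 h 50 min; less 45 min break → 8 h 5 min
Total worked: 53 h 44 min = 3224 min.
Regular 44 h 0 min = 2640 min at £15.00/h; overtime 9 h 44 min = 584 min at £22.50/h.
Pay = (2640 × £15.00 + 584 × £22.50) ÷ 60 = £879.00.

£879.00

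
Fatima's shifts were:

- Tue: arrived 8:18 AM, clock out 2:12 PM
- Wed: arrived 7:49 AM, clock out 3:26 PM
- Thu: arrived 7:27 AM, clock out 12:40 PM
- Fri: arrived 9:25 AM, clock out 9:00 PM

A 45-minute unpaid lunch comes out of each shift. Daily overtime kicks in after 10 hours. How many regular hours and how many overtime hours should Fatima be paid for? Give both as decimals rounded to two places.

Regular 26.48 hours, overtime 0.83 hours

Tue: 8:18 AM–2:12 PM = 5 h 54 min; less 45 min break → 5 h 9 min
Wed: 7:49 AM–3:26 PM = 7 h 37 min; less 45 min break → 6 h 52 min
Thu: 7:27 AM–12:40 PM = 5 h 13 min; less 45 min break → 4 h 28 min
Fri: 9:25 AM–9:00 PM = 11 h 35 min; less 45 min break → 10 h 50 min
Tue reg 5 h 9 min / OT 0 h 0 min; Wed reg 6 h 52 min / OT 0 h 0 min; Thu reg 4 h 28 min / OT 0 h 0 min; Fri reg 10 h 0 min / OT 0 h 50 min.
Totals: regular 26 h 29 min, overtime 0 h 50 min.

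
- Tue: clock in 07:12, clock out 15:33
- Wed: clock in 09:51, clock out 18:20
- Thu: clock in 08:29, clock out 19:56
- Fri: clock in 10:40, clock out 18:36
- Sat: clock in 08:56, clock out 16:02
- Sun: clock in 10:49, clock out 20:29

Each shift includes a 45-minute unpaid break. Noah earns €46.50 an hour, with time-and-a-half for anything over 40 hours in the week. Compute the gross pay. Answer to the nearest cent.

€2451.71

Tue: 07:12–15:33 = 8 h 21 min; less 45 min break → 7 h 36 min
Wed: 09:51–18:20 = 8 h 29 min; less 45 min break → 7 h 44 min
Thu: 08:29–19:56 = 11 h 27 min; less 45 min break → 10 h 42 min
Fri: 10:40–18:36 = 7 h 56 min; less 45 min break → 7 h 11 min
Sat: 08:56–16:02 = 7 h 6 min; less 45 min break → 6 h 21 min
Sun: 10:49–20:29 = 9 h 40 min; less 45 min break → 8 h 55 min
Total worked: 48 h 29 min = 2909 min.
Regular 40 h 0 min = 2400 min at €46.50/h; overtime 8 h 29 min = 509 min at €69.75/h.
Pay = (2400 × €46.50 + 509 × €69.75) ÷ 60 = €2451.71.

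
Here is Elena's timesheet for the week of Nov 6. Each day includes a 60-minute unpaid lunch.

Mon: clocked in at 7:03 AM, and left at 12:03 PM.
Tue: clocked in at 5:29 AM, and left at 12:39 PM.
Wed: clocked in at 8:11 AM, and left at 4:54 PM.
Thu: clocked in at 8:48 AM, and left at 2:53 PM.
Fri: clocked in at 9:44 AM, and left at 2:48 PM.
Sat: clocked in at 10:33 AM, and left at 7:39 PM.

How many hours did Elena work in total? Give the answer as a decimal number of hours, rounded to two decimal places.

Mon: 7:03 AM–12:03 PM = 5 h 0 min; less 60 min break → 4 h 0 min
Tue: 5:29 AM–12:39 PM = 7 h 10 min; less 60 min break → 6 h 10 min
Wed: 8:11 AM–4:54 PM = 8 h 43 min; less 60 min break → 7 h 43 min
Thu: 8:48 AM–2:53 PM = 6 h 5 min; less 60 min break → 5 h 5 min
Fri: 9:44 AM–2:48 PM = 5 h 4 min; less 60 min break → 4 h 4 min
Sat: 10:33 AM–7:39 PM = 9 h 6 min; less 60 min break → 8 h 6 min
Total: 4 h 0 min + 6 h 10 min + 7 h 43 min + 5 h 5 min + 4 h 4 min + 8 h 6 min = 35 h 8 min.

35.13 hours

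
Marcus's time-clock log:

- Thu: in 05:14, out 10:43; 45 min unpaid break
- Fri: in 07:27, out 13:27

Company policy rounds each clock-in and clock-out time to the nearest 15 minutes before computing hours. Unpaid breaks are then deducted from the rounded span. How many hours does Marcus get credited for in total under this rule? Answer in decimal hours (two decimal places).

Thu: in 05:14→05:15, out 10:43→10:45; 5 h 30 min − 45 min = 4 h 45 min
Fri: in 07:27→07:30, out 13:27→13:30; 6 h 0 min
Total credited: 10 h 45 min.

10.75 hours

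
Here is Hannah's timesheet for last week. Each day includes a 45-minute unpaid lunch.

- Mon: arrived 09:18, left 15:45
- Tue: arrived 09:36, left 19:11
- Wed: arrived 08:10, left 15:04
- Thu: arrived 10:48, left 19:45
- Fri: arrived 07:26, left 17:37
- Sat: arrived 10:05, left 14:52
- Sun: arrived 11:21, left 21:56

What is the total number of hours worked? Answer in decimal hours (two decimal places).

Mon: 09:18–15:45 = 6 h 27 min; less 45 min break → 5 h 42 min
Tue: 09:36–19:11 = 9 h 35 min; less 45 min break → 8 h 50 min
Wed: 08:10–15:04 = 6 h 54 min; less 45 min break → 6 h 9 min
Thu: 10:48–19:45 = 8 h 57 min; less 45 min break → 8 h 12 min
Fri: 07:26–17:37 = 10 h 11 min; less 45 min break → 9 h 26 min
Sat: 10:05–14:52 = 4 h 47 min; less 45 min break → 4 h 2 min
Sun: 11:21–21:56 = 10 h 35 min; less 45 min break → 9 h 50 min
Total: 5 h 42 min + 8 h 50 min + 6 h 9 min + 8 h 12 min + 9 h 26 min + 4 h 2 min + 9 h 50 min = 52 h 11 min.

52.18 hours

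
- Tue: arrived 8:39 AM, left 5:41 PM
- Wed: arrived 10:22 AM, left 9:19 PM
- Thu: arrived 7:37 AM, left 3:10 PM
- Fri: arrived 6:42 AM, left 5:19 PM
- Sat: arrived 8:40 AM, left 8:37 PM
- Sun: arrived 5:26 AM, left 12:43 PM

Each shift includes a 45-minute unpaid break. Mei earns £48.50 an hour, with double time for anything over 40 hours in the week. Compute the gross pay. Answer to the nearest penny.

Tue: 8:39 AM–5:41 PM = 9 h 2 min; less 45 min break → 8 h 17 min
Wed: 10:22 AM–9:19 PM = 10 h 57 min; less 45 min break → 10 h 12 min
Thu: 7:37 AM–3:10 PM = 7 h 33 min; less 45 min break → 6 h 48 min
Fri: 6:42 AM–5:19 PM = 10 h 37 min; less 45 min break → 9 h 52 min
Sat: 8:40 AM–8:37 PM = 11 h 57 min; less 45 min break → 11 h 12 min
Sun: 5:26 AM–12:43 PM = 7 h 17 min; less 45 min break → 6 h 32 min
Total worked: 52 h 53 min = 3173 min.
Regular 40 h 0 min = 2400 min at £48.50/h; overtime 12 h 53 min = 773 min at £97.00/h.
Pay = (2400 × £48.50 + 773 × £97.00) ÷ 60 = £3189.68.

£3189.68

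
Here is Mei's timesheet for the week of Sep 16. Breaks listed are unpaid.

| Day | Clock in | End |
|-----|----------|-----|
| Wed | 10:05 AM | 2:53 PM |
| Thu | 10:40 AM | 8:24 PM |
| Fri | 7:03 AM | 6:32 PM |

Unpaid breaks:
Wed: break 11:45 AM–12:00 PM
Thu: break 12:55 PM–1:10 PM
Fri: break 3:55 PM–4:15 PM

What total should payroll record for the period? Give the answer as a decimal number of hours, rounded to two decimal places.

25.18 hours

Wed: 10:05 AM–2:53 PM = 4 h 48 min; less 15 min break → 4 h 33 min
Thu: 10:40 AM–8:24 PM = 9 h 44 min; less 15 min break → 9 h 29 min
Fri: 7:03 AM–6:32 PM = 11 h 29 min; less 20 min break → 11 h 9 min
Total: 4 h 33 min + 9 h 29 min + 11 h 9 min = 25 h 11 min.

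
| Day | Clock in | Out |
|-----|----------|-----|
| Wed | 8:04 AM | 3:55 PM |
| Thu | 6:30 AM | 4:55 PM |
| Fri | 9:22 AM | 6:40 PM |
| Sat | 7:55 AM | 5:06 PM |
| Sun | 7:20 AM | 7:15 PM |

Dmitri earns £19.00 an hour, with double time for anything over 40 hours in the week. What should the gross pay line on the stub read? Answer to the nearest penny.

Wed: 8:04 AM–3:55 PM = 7 h 51 min
Thu: 6:30 AM–4:55 PM = 10 h 25 min
Fri: 9:22 AM–6:40 PM = 9 h 18 min
Sat: 7:55 AM–5:06 PM = 9 h 11 min
Sun: 7:20 AM–7:15 PM = 11 h 55 min
Total worked: 48 h 40 min = 2920 min.
Regular 40 h 0 min = 2400 min at £19.00/h; overtime 8 h 40 min = 520 min at £38.00/h.
Pay = (2400 × £19.00 + 520 × £38.00) ÷ 60 = £1089.33.

£1089.33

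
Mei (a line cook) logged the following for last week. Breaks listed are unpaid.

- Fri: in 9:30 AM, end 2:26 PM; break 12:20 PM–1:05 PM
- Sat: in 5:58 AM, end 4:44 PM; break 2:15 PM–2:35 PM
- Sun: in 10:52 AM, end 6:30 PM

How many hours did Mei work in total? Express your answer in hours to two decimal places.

22.25 hours

Fri: 9:30 AM–2:26 PM = 4 h 56 min; less 45 min break → 4 h 11 min
Sat: 5:58 AM–4:44 PM = 10 h 46 min; less 20 min break → 10 h 26 min
Sun: 10:52 AM–6:30 PM = 7 h 38 min
Total: 4 h 11 min + 10 h 26 min + 7 h 38 min = 22 h 15 min.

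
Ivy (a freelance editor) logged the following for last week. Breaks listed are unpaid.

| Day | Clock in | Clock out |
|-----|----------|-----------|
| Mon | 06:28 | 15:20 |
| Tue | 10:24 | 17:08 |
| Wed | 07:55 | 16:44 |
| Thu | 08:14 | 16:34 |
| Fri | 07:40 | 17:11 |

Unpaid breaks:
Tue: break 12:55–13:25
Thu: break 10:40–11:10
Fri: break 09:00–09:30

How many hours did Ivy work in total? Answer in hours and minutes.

40 h 46 min

Mon: 06:28–15:20 = 8 h 52 min
Tue: 10:24–17:08 = 6 h 44 min; less 30 min break → 6 h 14 min
Wed: 07:55–16:44 = 8 h 49 min
Thu: 08:14–16:34 = 8 h 20 min; less 30 min break → 7 h 50 min
Fri: 07:40–17:11 = 9 h 31 min; less 30 min break → 9 h 1 min
Total: 8 h 52 min + 6 h 14 min + 8 h 49 min + 7 h 50 min + 9 h 1 min = 40 h 46 min.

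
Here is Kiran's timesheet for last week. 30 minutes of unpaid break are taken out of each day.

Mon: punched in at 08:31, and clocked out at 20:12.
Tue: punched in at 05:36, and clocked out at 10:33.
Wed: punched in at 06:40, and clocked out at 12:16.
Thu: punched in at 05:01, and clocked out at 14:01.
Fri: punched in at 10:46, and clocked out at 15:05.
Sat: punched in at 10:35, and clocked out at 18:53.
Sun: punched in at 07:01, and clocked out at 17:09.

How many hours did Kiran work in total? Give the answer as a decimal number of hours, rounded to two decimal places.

50.48 hours

Mon: 08:31–20:12 = 11 h 41 min; less 30 min break → 11 h 11 min
Tue: 05:36–10:33 = 4 h 57 min; less 30 min break → 4 h 27 min
Wed: 06:40–12:16 = 5 h 36 min; less 30 min break → 5 h 6 min
Thu: 05:01–14:01 = 9 h 0 min; less 30 min break → 8 h 30 min
Fri: 10:46–15:05 = 4 h 19 min; less 30 min break → 3 h 49 min
Sat: 10:35–18:53 = 8 h 18 min; less 30 min break → 7 h 48 min
Sun: 07:01–17:09 = 10 h 8 min; less 30 min break → 9 h 38 min
Total: 11 h 11 min + 4 h 27 min + 5 h 6 min + 8 h 30 min + 3 h 49 min + 7 h 48 min + 9 h 38 min = 50 h 29 min.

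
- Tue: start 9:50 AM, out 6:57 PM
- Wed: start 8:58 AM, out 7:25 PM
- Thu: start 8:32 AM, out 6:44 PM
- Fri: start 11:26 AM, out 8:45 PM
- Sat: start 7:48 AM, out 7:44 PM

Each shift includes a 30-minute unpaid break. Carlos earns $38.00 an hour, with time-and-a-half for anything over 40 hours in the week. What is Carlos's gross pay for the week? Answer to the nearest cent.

$2005.45

Tue: 9:50 AM–6:57 PM = 9 h 7 min; less 30 min break → 8 h 37 min
Wed: 8:58 AM–7:25 PM = 10 h 27 min; less 30 min break → 9 h 57 min
Thu: 8:32 AM–6:44 PM = 10 h 12 min; less 30 min break → 9 h 42 min
Fri: 11:26 AM–8:45 PM = 9 h 19 min; less 30 min break → 8 h 49 min
Sat: 7:48 AM–7:44 PM = 11 h 56 min; less 30 min break → 11 h 26 min
Total worked: 48 h 31 min = 2911 min.
Regular 40 h 0 min = 2400 min at $38.00/h; overtime 8 h 31 min = 511 min at $57.00/h.
Pay = (2400 × $38.00 + 511 × $57.00) ÷ 60 = $2005.45.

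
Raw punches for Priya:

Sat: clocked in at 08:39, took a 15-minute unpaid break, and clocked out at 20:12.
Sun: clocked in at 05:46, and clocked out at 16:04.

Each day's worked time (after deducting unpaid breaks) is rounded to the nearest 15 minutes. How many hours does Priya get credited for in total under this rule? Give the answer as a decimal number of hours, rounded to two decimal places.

21.50 hours

Sat: 08:39–20:12 = 11 h 33 min − 15 min = 11 h 18 min → rounds to 11 h 15 min
Sun: 05:46–16:04 = 10 h 18 min → rounds to 10 h 15 min
Total credited: 21 h 30 min.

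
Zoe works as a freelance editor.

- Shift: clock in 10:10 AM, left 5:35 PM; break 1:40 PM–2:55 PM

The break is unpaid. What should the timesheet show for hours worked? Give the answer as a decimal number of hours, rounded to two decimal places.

Shift: 10:10 AM–5:35 PM = 7 h 25 min; less 75 min break → 6 h 10 min

6.17 hours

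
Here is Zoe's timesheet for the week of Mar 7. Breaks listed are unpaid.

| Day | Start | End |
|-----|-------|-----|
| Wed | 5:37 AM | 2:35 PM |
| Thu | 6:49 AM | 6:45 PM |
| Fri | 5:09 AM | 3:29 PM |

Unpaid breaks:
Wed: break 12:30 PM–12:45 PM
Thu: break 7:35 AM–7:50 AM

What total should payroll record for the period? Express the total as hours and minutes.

Wed: 5:37 AM–2:35 PM = 8 h 58 min; less 15 min break → 8 h 43 min
Thu: 6:49 AM–6:45 PM = 11 h 56 min; less 15 min break → 11 h 41 min
Fri: 5:09 AM–3:29 PM = 10 h 20 min
Total: 8 h 43 min + 11 h 41 min + 10 h 20 min = 30 h 44 min.

30 h 44 min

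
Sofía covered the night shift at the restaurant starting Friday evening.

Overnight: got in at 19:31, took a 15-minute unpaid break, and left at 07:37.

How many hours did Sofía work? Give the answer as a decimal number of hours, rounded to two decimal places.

11.85 hours

Overnight: 19:31 → midnight = 4 h 29 min; midnight → 07:37 = 7 h 37 min; span 12 h 6 min; less 15 min break → 11 h 51 min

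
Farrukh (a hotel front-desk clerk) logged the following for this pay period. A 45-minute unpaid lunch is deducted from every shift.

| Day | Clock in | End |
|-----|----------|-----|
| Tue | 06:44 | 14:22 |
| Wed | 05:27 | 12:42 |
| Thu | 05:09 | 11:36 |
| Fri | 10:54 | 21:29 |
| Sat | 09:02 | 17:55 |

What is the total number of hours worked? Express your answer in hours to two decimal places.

Tue: 06:44–14:22 = 7 h 38 min; less 45 min break → 6 h 53 min
Wed: 05:27–12:42 = 7 h 15 min; less 45 min break → 6 h 30 min
Thu: 05:09–11:36 = 6 h 27 min; less 45 min break → 5 h 42 min
Fri: 10:54–21:29 = 10 h 35 min; less 45 min break → 9 h 50 min
Sat: 09:02–17:55 = 8 h 53 min; less 45 min break → 8 h 8 min
Total: 6 h 53 min + 6 h 30 min + 5 h 42 min + 9 h 50 min + 8 h 8 min = 37 h 3 min.

37.05 hours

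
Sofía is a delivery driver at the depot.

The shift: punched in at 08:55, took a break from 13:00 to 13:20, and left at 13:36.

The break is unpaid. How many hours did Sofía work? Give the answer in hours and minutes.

4 h 21 min

The shift: 08:55–13:36 = 4 h 41 min; less 20 min break → 4 h 21 min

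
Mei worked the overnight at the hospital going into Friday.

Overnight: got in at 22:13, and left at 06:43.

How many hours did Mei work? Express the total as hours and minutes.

Overnight: 22:13 → midnight = 1 h 47 min; midnight → 06:43 = 6 h 43 min; span 8 h 30 min

8 h 30 min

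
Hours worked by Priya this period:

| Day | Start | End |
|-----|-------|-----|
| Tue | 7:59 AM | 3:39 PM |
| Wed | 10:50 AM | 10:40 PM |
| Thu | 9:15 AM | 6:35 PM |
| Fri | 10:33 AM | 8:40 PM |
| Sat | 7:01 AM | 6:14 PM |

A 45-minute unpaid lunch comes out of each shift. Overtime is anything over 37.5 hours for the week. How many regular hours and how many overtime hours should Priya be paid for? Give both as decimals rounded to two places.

Tue: 7:59 AM–3:39 PM = 7 h 40 min; less 45 min break → 6 h 55 min
Wed: 10:50 AM–10:40 PM = 11 h 50 min; less 45 min break → 11 h 5 min
Thu: 9:15 AM–6:35 PM = 9 h 20 min; less 45 min break → 8 h 35 min
Fri: 10:33 AM–8:40 PM = 10 h 7 min; less 45 min break → 9 h 22 min
Sat: 7:01 AM–6:14 PM = 11 h 13 min; less 45 min break → 10 h 28 min
Total worked: 46 h 25 min = 46.42 h.
Threshold 37.5 h → overtime 8 h 55 min, regular 37 h 30 min.

Regular 37.50 hours, overtime 8.92 hours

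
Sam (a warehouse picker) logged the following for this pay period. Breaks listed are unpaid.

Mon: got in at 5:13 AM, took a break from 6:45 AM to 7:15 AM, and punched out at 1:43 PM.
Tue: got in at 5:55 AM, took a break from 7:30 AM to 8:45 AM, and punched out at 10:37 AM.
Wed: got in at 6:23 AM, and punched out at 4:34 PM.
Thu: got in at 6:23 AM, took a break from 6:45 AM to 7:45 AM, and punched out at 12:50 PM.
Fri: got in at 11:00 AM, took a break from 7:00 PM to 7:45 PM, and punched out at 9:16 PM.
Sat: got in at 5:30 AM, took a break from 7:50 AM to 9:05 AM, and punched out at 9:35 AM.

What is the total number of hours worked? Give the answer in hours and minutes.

Mon: 5:13 AM–1:43 PM = 8 h 30 min; less 30 min break → 8 h 0 min
Tue: 5:55 AM–10:37 AM = 4 h 42 min; less 75 min break → 3 h 27 min
Wed: 6:23 AM–4:34 PM = 10 h 11 min
Thu: 6:23 AM–12:50 PM = 6 h 27 min; less 60 min break → 5 h 27 min
Fri: 11:00 AM–9:16 PM = 10 h 16 min; less 45 min break → 9 h 31 min
Sat: 5:30 AM–9:35 AM = 4 h 5 min; less 75 min break → 2 h 50 min
Total: 8 h 0 min + 3 h 27 min + 10 h 11 min + 5 h 27 min + 9 h 31 min + 2 h 50 min = 39 h 26 min.

39 h 26 min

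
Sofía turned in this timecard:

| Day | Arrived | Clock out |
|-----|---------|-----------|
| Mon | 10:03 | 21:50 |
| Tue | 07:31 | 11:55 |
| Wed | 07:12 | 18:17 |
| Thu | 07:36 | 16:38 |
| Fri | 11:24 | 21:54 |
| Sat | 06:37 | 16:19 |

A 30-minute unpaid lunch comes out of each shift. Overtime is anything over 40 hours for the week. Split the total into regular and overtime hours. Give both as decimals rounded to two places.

Mon: 10:03–21:50 = 11 h 47 min; less 30 min break → 11 h 17 min
Tue: 07:31–11:55 = 4 h 24 min; less 30 min break → 3 h 54 min
Wed: 07:12–18:17 = 11 h 5 min; less 30 min break → 10 h 35 min
Thu: 07:36–16:38 = 9 h 2 min; less 30 min break → 8 h 32 min
Fri: 11:24–21:54 = 10 h 30 min; less 30 min break → 10 h 0 min
Sat: 06:37–16:19 = 9 h 42 min; less 30 min break → 9 h 12 min
Total worked: 53 h 30 min = 53.50 h.
Threshold 40 h → overtime 13 h 30 min, regular 40 h 0 min.

Regular 40.00 hours, overtime 13.50 hours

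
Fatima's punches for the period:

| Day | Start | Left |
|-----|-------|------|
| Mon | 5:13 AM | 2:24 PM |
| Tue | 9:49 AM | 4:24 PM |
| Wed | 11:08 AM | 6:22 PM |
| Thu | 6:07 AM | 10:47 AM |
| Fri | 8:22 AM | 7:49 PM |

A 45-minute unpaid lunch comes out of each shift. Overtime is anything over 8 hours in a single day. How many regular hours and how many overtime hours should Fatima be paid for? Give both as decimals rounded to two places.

Mon: 5:13 AM–2:24 PM = 9 h 11 min; less 45 min break → 8 h 26 min
Tue: 9:49 AM–4:24 PM = 6 h 35 min; less 45 min break → 5 h 50 min
Wed: 11:08 AM–6:22 PM = 7 h 14 min; less 45 min break → 6 h 29 min
Thu: 6:07 AM–10:47 AM = 4 h 40 min; less 45 min break → 3 h 55 min
Fri: 8:22 AM–7:49 PM = 11 h 27 min; less 45 min break → 10 h 42 min
Mon reg 8 h 0 min / OT 0 h 26 min; Tue reg 5 h 50 min / OT 0 h 0 min; Wed reg 6 h 29 min / OT 0 h 0 min; Thu reg 3 h 55 min / OT 0 h 0 min; Fri reg 8 h 0 min / OT 2 h 42 min.
Totals: regular 32 h 14 min, overtime 3 h 8 min.

Regular 32.23 hours, overtime 3.13 hours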